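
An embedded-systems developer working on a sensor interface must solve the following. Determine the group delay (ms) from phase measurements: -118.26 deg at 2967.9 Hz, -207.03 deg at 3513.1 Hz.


Group delay from phase difference:
tau = -d(phi)/d(omega)
d(phi) = -88.77 deg = -1.549329 rad
d(omega) = 2*pi*(3513.1 - 2967.9) = 3425.5926 rad/s
tau = -(-1.549329) / 3425.5926
    = 0.4523 ms

0.4523 ms


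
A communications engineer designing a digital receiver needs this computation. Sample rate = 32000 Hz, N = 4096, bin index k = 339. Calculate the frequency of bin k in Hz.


Frequency of DFT bin k:
f_k = k * fs / N
    = 339 * 32000 / 4096
    = 10848000 / 4096
    = 2648.438 Hz

2648.438 Hz


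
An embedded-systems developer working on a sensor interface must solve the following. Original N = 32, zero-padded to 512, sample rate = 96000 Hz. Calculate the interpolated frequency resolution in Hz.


Frequency resolution after zero-padding:
N_padded = 32 * 16 = 512
df = fs / N_padded
   = 96000 / 512
   = 187.5 Hz

187.5 Hz


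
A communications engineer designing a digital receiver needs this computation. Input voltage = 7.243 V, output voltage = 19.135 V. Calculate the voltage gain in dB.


Voltage gain in dB:
G = 20 * log10(Vout / Vin)
  = 20 * log10(19.135 / 7.243)
  = 20 * log10(2.641861)
  = 20 * 0.42191
  = 8.44 dB

8.44 dB


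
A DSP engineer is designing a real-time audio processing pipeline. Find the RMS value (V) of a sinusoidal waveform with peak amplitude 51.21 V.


RMS voltage for a sinusoidal waveform:
V_rms = V_peak / sqrt(2)
      = 51.21 / 1.414214
      = 36.211 V

36.211 V


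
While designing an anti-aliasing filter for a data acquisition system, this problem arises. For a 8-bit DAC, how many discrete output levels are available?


Number of quantization levels = 2^N
= 2^8
= 256

256


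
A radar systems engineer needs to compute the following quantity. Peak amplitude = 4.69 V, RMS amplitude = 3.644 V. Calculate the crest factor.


Crest factor is the ratio of peak to RMS:
CF = V_peak / V_rms
   = 4.69 / 3.644
   = 1.287

1.287


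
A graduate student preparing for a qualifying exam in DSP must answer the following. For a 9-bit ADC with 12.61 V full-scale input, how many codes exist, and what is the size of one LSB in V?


Step 1 — number of quantization levels:
L = 2^N = 2^9 = 512

Step 2 — LSB step size:
delta = Vfs / L
      = 12.61 / 512
      = 0.02462891 V

Levels = 512; step size = 0.02462891 V


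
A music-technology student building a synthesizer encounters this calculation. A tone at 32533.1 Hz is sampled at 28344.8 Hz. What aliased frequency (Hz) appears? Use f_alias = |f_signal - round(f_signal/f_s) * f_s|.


Compute the nearest integer multiple of fs to the signal:
n = round(32533.1 / 28344.8) = 1
f_alias = |32533.1 - 1 * 28344.8|
        = |32533.1 - 28344.8|
        = 4188.3 Hz

4188.3


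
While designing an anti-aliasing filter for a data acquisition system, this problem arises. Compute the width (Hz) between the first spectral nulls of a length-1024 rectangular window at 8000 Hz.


Main lobe width for a rectangular window:
Width = 2 * fs / N
      = 2 * 8000 / 1024
      = 16000 / 1024
      = 15.625 Hz

15.625 Hz


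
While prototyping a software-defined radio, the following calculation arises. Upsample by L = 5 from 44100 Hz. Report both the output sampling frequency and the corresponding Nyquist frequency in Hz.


Step 1 — output sample rate after interpolation by L:
fs_out = L * fs_in = 5 * 44100 = 220500 Hz

Step 2 — Nyquist frequency of the output stream:
f_Nyq = fs_out / 2 = 220500 / 2 = 110250.0 Hz

fs_out = 220500 Hz; f_Nyquist = 110250.0 Hz


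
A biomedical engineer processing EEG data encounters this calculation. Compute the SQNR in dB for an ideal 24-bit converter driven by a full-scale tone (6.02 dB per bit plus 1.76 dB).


Theoretical SNR for a full-scale sinusoid:
SNR = 6.02 * N + 1.76
    = 6.02 * 24 + 1.76
    = 144.48 + 1.76
    = 146.24 dB

146.24 dB


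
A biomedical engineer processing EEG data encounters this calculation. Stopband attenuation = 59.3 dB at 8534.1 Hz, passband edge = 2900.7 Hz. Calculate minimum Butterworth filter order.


Butterworth filter order formula:
n = log10(10^(A/10) - 1) / (2 * log10(f_stop/f_pass))
10^(59.3/10) - 1 = 851137.0382
f_stop/f_pass = 8534.1 / 2900.7 = 2.9421
n = 6.3266 -> ceil = 7

7


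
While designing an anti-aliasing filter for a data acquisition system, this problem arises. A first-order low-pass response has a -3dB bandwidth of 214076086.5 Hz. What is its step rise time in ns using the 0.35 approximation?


Rise time from bandwidth relationship:
tr = 0.35 / BW
   = 0.35 / 214076086.5
   = 1.634932728e-09 s
   = 1.6349 ns

1.6349 ns


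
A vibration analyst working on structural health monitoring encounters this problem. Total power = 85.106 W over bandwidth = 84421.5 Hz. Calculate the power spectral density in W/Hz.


Power spectral density:
PSD = P / BW
    = 85.106 / 84421.5
    = 0.00100811 W/Hz

0.00100811 W/Hz


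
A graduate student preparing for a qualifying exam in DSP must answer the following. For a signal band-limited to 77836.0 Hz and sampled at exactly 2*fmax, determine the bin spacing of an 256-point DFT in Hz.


Step 1 — Nyquist sampling rate:
fs = 2 * fmax = 2 * 77836.0 = 155672.0 Hz

Step 2 — DFT bin spacing:
df = fs / N = 155672.0 / 256 = 608.0938 Hz

608.0938 Hz


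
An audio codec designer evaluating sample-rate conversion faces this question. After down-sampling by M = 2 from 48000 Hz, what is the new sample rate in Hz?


Decimation reduces the sample rate:
fs_out = fs_in / M
       = 48000 / 2
       = 24000.0 Hz

24000.0 Hz


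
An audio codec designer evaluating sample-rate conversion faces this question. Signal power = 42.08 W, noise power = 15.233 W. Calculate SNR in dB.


SNR in decibels:
SNR = 10 * log10(Ps / Pn)
    = 10 * log10(42.08 / 15.233)
    = 10 * log10(2.7624)
    = 10 * 0.4413
    = 4.41 dB

4.41 dB


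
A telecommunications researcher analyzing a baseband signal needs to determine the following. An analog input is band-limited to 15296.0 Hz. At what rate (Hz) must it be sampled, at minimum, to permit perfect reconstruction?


The Nyquist rate is twice the maximum frequency component.
fs_min = 2 * fmax
      = 2 * 15296.0
      = 30592.0 Hz

30592.0


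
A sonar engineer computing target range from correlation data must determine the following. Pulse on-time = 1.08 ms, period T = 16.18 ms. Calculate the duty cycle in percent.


Duty cycle as a percentage:
DC = (t_on / T) * 100
   = (1.08 / 16.18) * 100
   = 0.066749 * 100
   = 6.67 %

6.67 %


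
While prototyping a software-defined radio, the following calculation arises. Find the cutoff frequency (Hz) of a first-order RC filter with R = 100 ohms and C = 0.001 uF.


Cutoff frequency of a first-order RC filter:
fc = 1 / (2 * pi * R * C)
C = 0.001 uF = 1e-09 F
fc = 1 / (2 * pi * 100 * 1e-09)
   = 1 / 6.2831853071796e-07
   = 1591549.430919 Hz

1591549.430919 Hz


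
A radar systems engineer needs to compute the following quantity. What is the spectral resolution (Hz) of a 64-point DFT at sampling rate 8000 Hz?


DFT frequency resolution:
df = fs / N
   = 8000 / 64
   = 125.0 Hz

125.0 Hz


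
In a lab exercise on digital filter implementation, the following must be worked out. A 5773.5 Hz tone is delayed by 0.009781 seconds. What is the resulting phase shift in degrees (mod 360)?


Phase shift from frequency and time delay:
phi = 360 * f * t_delay
    = 360 * 5773.5 * 0.009781
    = 20329.42 degrees
    mod 360 = 169.42 degrees

169.42 degrees


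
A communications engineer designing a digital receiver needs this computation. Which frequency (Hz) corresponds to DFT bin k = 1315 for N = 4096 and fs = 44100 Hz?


Frequency of DFT bin k:
f_k = k * fs / N
    = 1315 * 44100 / 4096
    = 57991500 / 4096
    = 14158.081 Hz

14158.081 Hz


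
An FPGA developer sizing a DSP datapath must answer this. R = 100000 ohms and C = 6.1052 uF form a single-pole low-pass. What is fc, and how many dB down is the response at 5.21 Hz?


Step 1 — cutoff frequency:
fc = 1 / (2*pi*R*C)
C = 6.1052 uF = 6.1052e-06 F
fc = 1 / (2*pi*100000*6.1052e-06)
   = 0.260688 Hz

Step 2 — magnitude at f = 5.21 Hz:
|H(f)| = 1 / sqrt(1 + (f/fc)^2)
f/fc = 5.21 / 0.260688 = 19.985577
|H| = 1 / sqrt(1 + 399.423288) = 0.0499736
|H|_dB = 20*log10(0.0499736) = -26.03 dB

fc = 0.260688 Hz; |H(5.21 Hz)| = -26.03 dB


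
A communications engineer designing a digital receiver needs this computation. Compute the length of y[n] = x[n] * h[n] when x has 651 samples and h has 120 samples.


Linear convolution output length:
L = N + M - 1
  = 651 + 120 - 1
  = 770 samples

770


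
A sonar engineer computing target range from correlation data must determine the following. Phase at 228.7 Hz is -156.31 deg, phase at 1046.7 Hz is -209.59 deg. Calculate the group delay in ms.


Group delay from phase difference:
tau = -d(phi)/d(omega)
d(phi) = -53.28 deg = -0.929911 rad
d(omega) = 2*pi*(1046.7 - 228.7) = 5139.6456 rad/s
tau = -(-0.929911) / 5139.6456
    = 0.1809 ms

0.1809 ms


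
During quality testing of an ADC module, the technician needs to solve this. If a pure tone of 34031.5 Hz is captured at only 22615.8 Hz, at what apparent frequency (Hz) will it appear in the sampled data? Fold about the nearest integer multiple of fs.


Compute the nearest integer multiple of fs to the signal:
n = round(34031.5 / 22615.8) = 2
f_alias = |34031.5 - 2 * 22615.8|
        = |34031.5 - 45231.6|
        = 11200.1 Hz

11200.1


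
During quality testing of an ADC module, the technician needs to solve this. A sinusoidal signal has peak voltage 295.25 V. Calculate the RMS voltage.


RMS voltage for a sinusoidal waveform:
V_rms = V_peak / sqrt(2)
      = 295.25 / 1.414214
      = 208.773 V

208.773 V


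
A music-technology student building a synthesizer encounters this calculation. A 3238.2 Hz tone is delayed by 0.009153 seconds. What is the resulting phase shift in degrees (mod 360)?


Phase shift from frequency and time delay:
phi = 360 * f * t_delay
    = 360 * 3238.2 * 0.009153
    = 10670.13 degrees
    mod 360 = 230.13 degrees

230.13 degrees


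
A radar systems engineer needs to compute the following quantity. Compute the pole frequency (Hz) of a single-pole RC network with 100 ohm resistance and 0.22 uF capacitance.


Cutoff frequency of a first-order RC filter:
fc = 1 / (2 * pi * R * C)
C = 0.22 uF = 2.2e-07 F
fc = 1 / (2 * pi * 100 * 2.2e-07)
   = 1 / 0.00013823007675795
   = 7234.315595 Hz

7234.315595 Hz


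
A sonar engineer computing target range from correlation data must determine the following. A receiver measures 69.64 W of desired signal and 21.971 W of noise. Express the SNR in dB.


SNR in decibels:
SNR = 10 * log10(Ps / Pn)
    = 10 * log10(69.64 / 21.971)
    = 10 * log10(3.1696)
    = 10 * 0.501
    = 5.01 dB

5.01 dB


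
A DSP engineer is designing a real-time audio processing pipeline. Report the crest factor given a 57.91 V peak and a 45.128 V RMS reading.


Crest factor is the ratio of peak to RMS:
CF = V_peak / V_rms
   = 57.91 / 45.128
   = 1.2832

1.2832


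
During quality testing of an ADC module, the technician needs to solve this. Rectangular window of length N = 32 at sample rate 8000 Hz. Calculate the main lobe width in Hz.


Main lobe width for a rectangular window:
Width = 2 * fs / N
      = 2 * 8000 / 32
      = 16000 / 32
      = 500.0 Hz

500.0 Hz


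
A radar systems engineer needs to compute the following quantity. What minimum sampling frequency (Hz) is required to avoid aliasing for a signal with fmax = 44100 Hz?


The Nyquist rate is twice the maximum frequency component.
fs_min = 2 * fmax
      = 2 * 44100
      = 88200 Hz

88200


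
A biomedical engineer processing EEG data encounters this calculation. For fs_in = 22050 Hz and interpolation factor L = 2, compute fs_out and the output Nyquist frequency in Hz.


Step 1 — output sample rate after interpolation by L:
fs_out = L * fs_in = 2 * 22050 = 44100 Hz

Step 2 — Nyquist frequency of the output stream:
f_Nyq = fs_out / 2 = 44100 / 2 = 22050.0 Hz

fs_out = 44100 Hz; f_Nyquist = 22050.0 Hz


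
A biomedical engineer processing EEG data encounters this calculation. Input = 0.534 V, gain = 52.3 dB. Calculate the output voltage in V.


Output voltage from dB gain:
V_out = V_in * 10^(gain_dB / 20)
      = 0.534 * 10^(52.3 / 20)
      = 0.534 * 412.097519
      = 220.0601 V

220.0601 V


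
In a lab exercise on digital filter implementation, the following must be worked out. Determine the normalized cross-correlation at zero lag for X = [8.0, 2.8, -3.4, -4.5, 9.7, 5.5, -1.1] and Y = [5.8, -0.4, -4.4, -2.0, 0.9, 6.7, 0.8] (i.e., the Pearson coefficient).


Pearson correlation coefficient (population):
r = cov(X,Y) / (std(X) * std(Y))
Mean X = 2.4286, Mean Y = 1.0571
Cov(X,Y) = 13.709796
Std(X) = 5.181206, Std(Y) = 3.697048
r = 0.7157

0.7157


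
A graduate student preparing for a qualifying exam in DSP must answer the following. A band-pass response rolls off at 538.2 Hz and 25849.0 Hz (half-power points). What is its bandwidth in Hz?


Bandwidth is the difference of -3dB frequencies:
BW = f_high - f_low
   = 25849.0 - 538.2
   = 25310.8 Hz

25310.8 Hz


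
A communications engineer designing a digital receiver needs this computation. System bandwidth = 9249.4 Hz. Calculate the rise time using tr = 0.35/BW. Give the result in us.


Rise time from bandwidth relationship:
tr = 0.35 / BW
   = 0.35 / 9249.4
   = 3.784029234e-05 s
   = 37.8403 us

37.8403 us


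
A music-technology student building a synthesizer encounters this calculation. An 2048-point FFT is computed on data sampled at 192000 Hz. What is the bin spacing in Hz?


DFT frequency resolution:
df = fs / N
   = 192000 / 2048
   = 93.75 Hz

93.75 Hz


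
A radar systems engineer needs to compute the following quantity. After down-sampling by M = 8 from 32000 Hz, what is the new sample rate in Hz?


Decimation reduces the sample rate:
fs_out = fs_in / M
       = 32000 / 8
       = 4000.0 Hz

4000.0 Hz


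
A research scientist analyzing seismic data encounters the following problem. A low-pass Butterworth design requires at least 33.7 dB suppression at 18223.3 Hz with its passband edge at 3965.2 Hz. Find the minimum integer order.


Butterworth filter order formula:
n = log10(10^(A/10) - 1) / (2 * log10(f_stop/f_pass))
10^(33.7/10) - 1 = 2343.2288
f_stop/f_pass = 18223.3 / 3965.2 = 4.5958
n = 2.5438 -> ceil = 3

3


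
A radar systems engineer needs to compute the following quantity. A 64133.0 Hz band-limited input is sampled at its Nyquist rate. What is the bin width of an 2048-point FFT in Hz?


Step 1 — Nyquist sampling rate:
fs = 2 * fmax = 2 * 64133.0 = 128266.0 Hz

Step 2 — DFT bin spacing:
df = fs / N = 128266.0 / 2048 = 62.6299 Hz

62.6299 Hz


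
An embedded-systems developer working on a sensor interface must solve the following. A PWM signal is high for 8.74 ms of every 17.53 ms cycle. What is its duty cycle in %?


Duty cycle as a percentage:
DC = (t_on / T) * 100
   = (8.74 / 17.53) * 100
   = 0.498574 * 100
   = 49.86 %

49.86 %


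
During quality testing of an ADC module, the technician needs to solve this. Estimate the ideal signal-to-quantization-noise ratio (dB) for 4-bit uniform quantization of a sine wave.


Theoretical SNR for a full-scale sinusoid:
SNR = 6.02 * N + 1.76
    = 6.02 * 4 + 1.76
    = 24.08 + 1.76
    = 25.84 dB

25.84 dB


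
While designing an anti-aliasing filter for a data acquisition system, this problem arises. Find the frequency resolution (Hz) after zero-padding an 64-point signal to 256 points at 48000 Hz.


Frequency resolution after zero-padding:
N_padded = 64 * 4 = 256
df = fs / N_padded
   = 48000 / 256
   = 187.5 Hz

187.5 Hz


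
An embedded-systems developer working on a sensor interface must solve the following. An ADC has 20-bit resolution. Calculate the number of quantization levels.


Number of quantization levels = 2^N
= 2^20
= 1048576

1048576


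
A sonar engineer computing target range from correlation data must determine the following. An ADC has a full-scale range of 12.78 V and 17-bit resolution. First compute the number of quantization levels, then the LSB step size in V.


Step 1 — number of quantization levels:
L = 2^N = 2^17 = 131072

Step 2 — LSB step size:
delta = Vfs / L
      = 12.78 / 131072
      = 9.75e-05 V

Levels = 131072; step size = 9.75e-05 V


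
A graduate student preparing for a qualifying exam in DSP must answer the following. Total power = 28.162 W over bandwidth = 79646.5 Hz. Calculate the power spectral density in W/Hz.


Power spectral density:
PSD = P / BW
    = 28.162 / 79646.5
    = 0.00035359 W/Hz

0.00035359 W/Hz


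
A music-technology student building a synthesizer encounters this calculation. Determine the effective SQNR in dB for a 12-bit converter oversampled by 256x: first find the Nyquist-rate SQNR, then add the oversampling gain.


Step 1 — baseline SQNR at Nyquist:
SQNR_base = 6.02*N + 1.76
          = 6.02*12 + 1.76
          = 74.0 dB

Step 2 — oversampling processing gain:
G = 10*log10(OSR) = 10*log10(256) = 24.08 dB

Step 3 — total:
SQNR_total = 74.0 + 24.08 = 98.08 dB

Base SQNR = 74.0 dB; oversampled SQNR = 98.08 dB


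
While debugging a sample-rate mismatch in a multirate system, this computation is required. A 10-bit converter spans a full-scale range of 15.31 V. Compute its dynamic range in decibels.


Dynamic range from full-scale to LSB:
V_min = V_max / 2^bits = 15.31 / 2^10
DR = 20 * log10(V_max / V_min)
   = 20 * log10(2^10)
   = 20 * 10 * log10(2)
   = 60.21 dB

60.21 dB


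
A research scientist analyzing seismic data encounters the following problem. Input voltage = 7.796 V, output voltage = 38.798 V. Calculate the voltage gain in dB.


Voltage gain in dB:
G = 20 * log10(Vout / Vin)
  = 20 * log10(38.798 / 7.796)
  = 20 * log10(4.976655)
  = 20 * 0.696938
  = 13.94 dB

13.94 dB


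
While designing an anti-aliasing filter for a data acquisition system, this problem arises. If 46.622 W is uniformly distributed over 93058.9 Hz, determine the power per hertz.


Power spectral density:
PSD = P / BW
    = 46.622 / 93058.9
    = 0.00050099 W/Hz

0.00050099 W/Hz


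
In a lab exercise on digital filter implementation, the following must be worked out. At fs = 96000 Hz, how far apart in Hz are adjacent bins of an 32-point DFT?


DFT frequency resolution:
df = fs / N
   = 96000 / 32
   = 3000.0 Hz

3000.0 Hz


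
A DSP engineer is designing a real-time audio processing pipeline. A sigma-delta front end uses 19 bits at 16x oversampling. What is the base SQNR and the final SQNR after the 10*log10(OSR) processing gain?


Step 1 — baseline SQNR at Nyquist:
SQNR_base = 6.02*N + 1.76
          = 6.02*19 + 1.76
          = 116.14 dB

Step 2 — oversampling processing gain:
G = 10*log10(OSR) = 10*log10(16) = 12.04 dB

Step 3 — total:
SQNR_total = 116.14 + 12.04 = 128.18 dB

Base SQNR = 116.14 dB; oversampled SQNR = 128.18 dB


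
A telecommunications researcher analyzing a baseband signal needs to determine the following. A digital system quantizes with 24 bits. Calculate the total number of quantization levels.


Number of quantization levels = 2^N
= 2^24
= 16777216

16777216


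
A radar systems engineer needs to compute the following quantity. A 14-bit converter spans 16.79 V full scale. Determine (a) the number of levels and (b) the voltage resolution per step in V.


Step 1 — number of quantization levels:
L = 2^N = 2^14 = 16384

Step 2 — LSB step size:
delta = Vfs / L
      = 16.79 / 16384
      = 0.00102478 V

Levels = 16384; step size = 0.00102478 V


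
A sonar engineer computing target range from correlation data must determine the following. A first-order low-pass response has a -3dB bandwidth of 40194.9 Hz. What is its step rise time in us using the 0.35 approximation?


Rise time from bandwidth relationship:
tr = 0.35 / BW
   = 0.35 / 40194.9
   = 8.707572354e-06 s
   = 8.7076 us

8.7076 us


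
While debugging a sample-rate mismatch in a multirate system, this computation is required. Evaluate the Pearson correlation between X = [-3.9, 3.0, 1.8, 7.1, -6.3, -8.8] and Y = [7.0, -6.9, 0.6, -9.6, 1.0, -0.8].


Pearson correlation coefficient (population):
r = cov(X,Y) / (std(X) * std(Y))
Mean X = -1.1833, Mean Y = -1.45
Cov(X,Y) = -20.7725
Std(X) = 5.576563, Std(Y) = 5.449082
r = -0.6836

-0.6836


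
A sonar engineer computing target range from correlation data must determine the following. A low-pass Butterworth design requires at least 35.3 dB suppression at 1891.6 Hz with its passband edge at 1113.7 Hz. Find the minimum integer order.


Butterworth filter order formula:
n = log10(10^(A/10) - 1) / (2 * log10(f_stop/f_pass))
10^(35.3/10) - 1 = 3387.4416
f_stop/f_pass = 1891.6 / 1113.7 = 1.6985
n = 7.6716 -> ceil = 8

8


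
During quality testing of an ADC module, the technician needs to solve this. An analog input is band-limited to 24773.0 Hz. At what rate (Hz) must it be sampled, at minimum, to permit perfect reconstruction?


The Nyquist rate is twice the maximum frequency component.
fs_min = 2 * fmax
      = 2 * 24773.0
      = 49546.0 Hz

49546.0


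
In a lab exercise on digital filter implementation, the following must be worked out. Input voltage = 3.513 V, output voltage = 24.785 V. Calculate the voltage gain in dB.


Voltage gain in dB:
G = 20 * log10(Vout / Vin)
  = 20 * log10(24.785 / 3.513)
  = 20 * log10(7.055223)
  = 20 * 0.848511
  = 16.97 dB

16.97 dB


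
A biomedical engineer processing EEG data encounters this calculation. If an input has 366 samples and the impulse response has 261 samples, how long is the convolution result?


Linear convolution output length:
L = N + M - 1
  = 366 + 261 - 1
  = 626 samples

626


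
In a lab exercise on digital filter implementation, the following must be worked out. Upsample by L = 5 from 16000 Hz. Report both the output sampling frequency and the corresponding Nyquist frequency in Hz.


Step 1 — output sample rate after interpolation by L:
fs_out = L * fs_in = 5 * 16000 = 80000 Hz

Step 2 — Nyquist frequency of the output stream:
f_Nyq = fs_out / 2 = 80000 / 2 = 40000.0 Hz

fs_out = 80000 Hz; f_Nyquist = 40000.0 Hz


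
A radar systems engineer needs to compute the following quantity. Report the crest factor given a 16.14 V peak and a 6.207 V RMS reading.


Crest factor is the ratio of peak to RMS:
CF = V_peak / V_rms
   = 16.14 / 6.207
   = 2.6003

2.6003


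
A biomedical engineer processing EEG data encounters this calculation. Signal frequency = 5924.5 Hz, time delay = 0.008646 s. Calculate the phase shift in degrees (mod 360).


Phase shift from frequency and time delay:
phi = 360 * f * t_delay
    = 360 * 5924.5 * 0.008646
    = 18440.36 degrees
    mod 360 = 80.36 degrees

80.36 degrees


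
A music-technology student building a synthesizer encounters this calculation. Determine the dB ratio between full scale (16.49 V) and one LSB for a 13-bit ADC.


Dynamic range from full-scale to LSB:
V_min = V_max / 2^bits = 16.49 / 2^13
DR = 20 * log10(V_max / V_min)
   = 20 * log10(2^13)
   = 20 * 13 * log10(2)
   = 78.27 dB

78.27 dB


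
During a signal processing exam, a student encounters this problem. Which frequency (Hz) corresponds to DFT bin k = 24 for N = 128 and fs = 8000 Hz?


Frequency of DFT bin k:
f_k = k * fs / N
    = 24 * 8000 / 128
    = 192000 / 128
    = 1500.0 Hz

1500.0 Hz


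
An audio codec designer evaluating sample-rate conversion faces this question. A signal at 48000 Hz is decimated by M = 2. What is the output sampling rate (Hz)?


Decimation reduces the sample rate:
fs_out = fs_in / M
       = 48000 / 2
       = 24000.0 Hz

24000.0 Hz


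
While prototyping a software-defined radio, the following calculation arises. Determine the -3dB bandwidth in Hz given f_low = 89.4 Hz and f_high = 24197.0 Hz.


Bandwidth is the difference of -3dB frequencies:
BW = f_high - f_low
   = 24197.0 - 89.4
   = 24107.6 Hz

24107.6 Hz


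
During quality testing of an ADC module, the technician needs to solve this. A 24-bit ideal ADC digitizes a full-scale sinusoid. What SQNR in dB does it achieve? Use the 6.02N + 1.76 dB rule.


Theoretical SNR for a full-scale sinusoid:
SNR = 6.02 * N + 1.76
    = 6.02 * 24 + 1.76
    = 144.48 + 1.76
    = 146.24 dB

146.24 dB


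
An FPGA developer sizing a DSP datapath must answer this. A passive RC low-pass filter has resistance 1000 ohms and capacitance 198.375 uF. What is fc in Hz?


Cutoff frequency of a first-order RC filter:
fc = 1 / (2 * pi * R * C)
C = 198.375 uF = 0.000198375 F
fc = 1 / (2 * pi * 1000 * 0.000198375)
   = 1 / 1.2464268853118
   = 0.802293 Hz

0.802293 Hz


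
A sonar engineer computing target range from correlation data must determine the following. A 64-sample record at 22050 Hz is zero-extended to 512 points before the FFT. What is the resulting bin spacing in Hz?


Frequency resolution after zero-padding:
N_padded = 64 * 8 = 512
df = fs / N_padded
   = 22050 / 512
   = 43.0664 Hz

43.0664 Hz


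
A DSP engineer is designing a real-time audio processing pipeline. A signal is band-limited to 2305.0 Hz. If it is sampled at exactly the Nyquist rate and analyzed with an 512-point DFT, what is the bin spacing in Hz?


Step 1 — Nyquist sampling rate:
fs = 2 * fmax = 2 * 2305.0 = 4610.0 Hz

Step 2 — DFT bin spacing:
df = fs / N = 4610.0 / 512 = 9.0039 Hz

9.0039 Hz


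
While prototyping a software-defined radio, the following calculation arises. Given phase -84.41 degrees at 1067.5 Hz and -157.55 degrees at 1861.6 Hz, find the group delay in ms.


Group delay from phase difference:
tau = -d(phi)/d(omega)
d(phi) = -73.14 deg = -1.276534 rad
d(omega) = 2*pi*(1861.6 - 1067.5) = 4989.4775 rad/s
tau = -(-1.276534) / 4989.4775
    = 0.2558 ms

0.2558 ms


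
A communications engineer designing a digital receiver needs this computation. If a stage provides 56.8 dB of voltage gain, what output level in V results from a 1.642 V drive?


Output voltage from dB gain:
V_out = V_in * 10^(gain_dB / 20)
      = 1.642 * 10^(56.8 / 20)
      = 1.642 * 691.830971
      = 1135.9865 V

1135.9865 V


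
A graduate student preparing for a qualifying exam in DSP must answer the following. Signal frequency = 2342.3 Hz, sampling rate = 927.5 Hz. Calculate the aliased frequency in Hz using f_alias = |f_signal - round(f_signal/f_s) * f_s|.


Compute the nearest integer multiple of fs to the signal:
n = round(2342.3 / 927.5) = 3
f_alias = |2342.3 - 3 * 927.5|
        = |2342.3 - 2782.5|
        = 440.2 Hz

440.2


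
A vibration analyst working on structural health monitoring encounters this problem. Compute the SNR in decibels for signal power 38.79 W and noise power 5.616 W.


SNR in decibels:
SNR = 10 * log10(Ps / Pn)
    = 10 * log10(38.79 / 5.616)
    = 10 * log10(6.9071)
    = 10 * 0.8393
    = 8.39 dB

8.39 dB


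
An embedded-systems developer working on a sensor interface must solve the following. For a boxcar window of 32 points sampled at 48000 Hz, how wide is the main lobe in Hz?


Main lobe width for a rectangular window:
Width = 2 * fs / N
      = 2 * 48000 / 32
      = 96000 / 32
      = 3000.0 Hz

3000.0 Hz


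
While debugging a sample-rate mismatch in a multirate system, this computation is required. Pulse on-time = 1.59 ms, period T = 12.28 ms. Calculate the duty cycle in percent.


Duty cycle as a percentage:
DC = (t_on / T) * 100
   = (1.59 / 12.28) * 100
   = 0.129479 * 100
   = 12.95 %

12.95 %


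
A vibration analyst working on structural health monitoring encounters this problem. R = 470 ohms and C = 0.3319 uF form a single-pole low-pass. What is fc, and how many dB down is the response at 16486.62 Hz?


Step 1 — cutoff frequency:
fc = 1 / (2*pi*R*C)
C = 0.3319 uF = 3.319e-07 F
fc = 1 / (2*pi*470*3.319e-07)
   = 1020.27 Hz

Step 2 — magnitude at f = 16486.62 Hz:
|H(f)| = 1 / sqrt(1 + (f/fc)^2)
f/fc = 16486.62 / 1020.27 = 16.159076
|H| = 1 / sqrt(1 + 261.115737) = 0.0617666
|H|_dB = 20*log10(0.0617666) = -24.18 dB

fc = 1020.27 Hz; |H(16486.62 Hz)| = -24.18 dB


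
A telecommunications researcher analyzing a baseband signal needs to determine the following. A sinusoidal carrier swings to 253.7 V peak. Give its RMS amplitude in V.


RMS voltage for a sinusoidal waveform:
V_rms = V_peak / sqrt(2)
      = 253.7 / 1.414214
      = 179.393 V

179.393 V


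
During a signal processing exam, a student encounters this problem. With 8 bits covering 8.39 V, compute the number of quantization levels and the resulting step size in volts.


Step 1 — number of quantization levels:
L = 2^N = 2^8 = 256

Step 2 — LSB step size:
delta = Vfs / L
      = 8.39 / 256
      = 0.03277344 V

Levels = 256; step size = 0.03277344 V


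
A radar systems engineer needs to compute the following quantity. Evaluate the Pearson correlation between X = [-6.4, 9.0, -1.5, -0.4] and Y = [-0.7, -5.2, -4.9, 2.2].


Pearson correlation coefficient (population):
r = cov(X,Y) / (std(X) * std(Y))
Mean X = 0.175, Mean Y = -2.15
Cov(X,Y) = -8.58625
Std(X) = 5.573318, Std(Y) = 3.077743
r = -0.5006

-0.5006


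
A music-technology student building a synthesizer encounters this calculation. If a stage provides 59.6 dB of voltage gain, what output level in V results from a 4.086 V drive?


Output voltage from dB gain:
V_out = V_in * 10^(gain_dB / 20)
      = 4.086 * 10^(59.6 / 20)
      = 4.086 * 954.992586
      = 3902.0997 V

3902.0997 V


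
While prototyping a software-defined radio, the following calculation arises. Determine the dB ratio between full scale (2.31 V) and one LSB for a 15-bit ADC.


Dynamic range from full-scale to LSB:
V_min = V_max / 2^bits = 2.31 / 2^15
DR = 20 * log10(V_max / V_min)
   = 20 * log10(2^15)
   = 20 * 15 * log10(2)
   = 90.31 dB

90.31 dB


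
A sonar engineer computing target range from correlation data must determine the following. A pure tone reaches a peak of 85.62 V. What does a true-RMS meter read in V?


RMS voltage for a sinusoidal waveform:
V_rms = V_peak / sqrt(2)
      = 85.62 / 1.414214
      = 60.542 V

60.542 V


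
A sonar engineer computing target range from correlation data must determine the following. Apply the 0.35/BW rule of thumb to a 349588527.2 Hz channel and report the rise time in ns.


Rise time from bandwidth relationship:
tr = 0.35 / BW
   = 0.35 / 349588527.2
   = 1.00117702e-09 s
   = 1.0012 ns

1.0012 ns


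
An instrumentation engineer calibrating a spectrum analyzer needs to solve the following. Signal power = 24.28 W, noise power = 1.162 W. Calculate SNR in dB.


SNR in decibels:
SNR = 10 * log10(Ps / Pn)
    = 10 * log10(24.28 / 1.162)
    = 10 * log10(20.895)
    = 10 * 1.32
    = 13.2 dB

13.2 dB


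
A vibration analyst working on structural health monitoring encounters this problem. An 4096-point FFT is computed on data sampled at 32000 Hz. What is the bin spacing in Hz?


DFT frequency resolution:
df = fs / N
   = 32000 / 4096
   = 7.8125 Hz

7.8125 Hz


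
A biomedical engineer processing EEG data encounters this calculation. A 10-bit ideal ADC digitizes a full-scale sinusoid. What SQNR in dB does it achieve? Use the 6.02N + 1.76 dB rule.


Theoretical SNR for a full-scale sinusoid:
SNR = 6.02 * N + 1.76
    = 6.02 * 10 + 1.76
    = 60.2 + 1.76
    = 61.96 dB

61.96 dB


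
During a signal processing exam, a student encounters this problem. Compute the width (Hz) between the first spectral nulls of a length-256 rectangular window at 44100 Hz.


Main lobe width for a rectangular window:
Width = 2 * fs / N
      = 2 * 44100 / 256
      = 88200 / 256
      = 344.531 Hz

344.531 Hz


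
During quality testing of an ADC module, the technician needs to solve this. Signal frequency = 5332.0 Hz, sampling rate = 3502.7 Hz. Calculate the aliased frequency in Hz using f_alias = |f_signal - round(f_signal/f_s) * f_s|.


Compute the nearest integer multiple of fs to the signal:
n = round(5332.0 / 3502.7) = 2
f_alias = |5332.0 - 2 * 3502.7|
        = |5332.0 - 7005.4|
        = 1673.4 Hz

1673.4


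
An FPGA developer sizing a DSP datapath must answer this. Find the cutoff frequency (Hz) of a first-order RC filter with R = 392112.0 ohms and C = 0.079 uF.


Cutoff frequency of a first-order RC filter:
fc = 1 / (2 * pi * R * C)
C = 0.079 uF = 7.9e-08 F
fc = 1 / (2 * pi * 392112.0 * 7.9e-08)
   = 1 / 0.19463327621634
   = 5.137868 Hz

5.137868 Hz


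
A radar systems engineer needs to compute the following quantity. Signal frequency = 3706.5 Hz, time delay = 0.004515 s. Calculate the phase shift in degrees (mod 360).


Phase shift from frequency and time delay:
phi = 360 * f * t_delay
    = 360 * 3706.5 * 0.004515
    = 6024.55 degrees
    mod 360 = 264.55 degrees

264.55 degrees


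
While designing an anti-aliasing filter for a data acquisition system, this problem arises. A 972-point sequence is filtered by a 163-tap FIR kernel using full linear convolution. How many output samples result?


Linear convolution output length:
L = N + M - 1
  = 972 + 163 - 1
  = 1134 samples

1134


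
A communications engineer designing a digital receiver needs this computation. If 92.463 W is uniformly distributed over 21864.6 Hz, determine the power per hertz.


Power spectral density:
PSD = P / BW
    = 92.463 / 21864.6
    = 0.00422889 W/Hz

0.00422889 W/Hz


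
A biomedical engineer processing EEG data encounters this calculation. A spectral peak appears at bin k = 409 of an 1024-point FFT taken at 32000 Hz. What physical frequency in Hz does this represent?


Frequency of DFT bin k:
f_k = k * fs / N
    = 409 * 32000 / 1024
    = 13088000 / 1024
    = 12781.25 Hz

12781.25 Hz


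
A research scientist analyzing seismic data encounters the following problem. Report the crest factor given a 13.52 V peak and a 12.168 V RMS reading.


Crest factor is the ratio of peak to RMS:
CF = V_peak / V_rms
   = 13.52 / 12.168
   = 1.1111

1.1111


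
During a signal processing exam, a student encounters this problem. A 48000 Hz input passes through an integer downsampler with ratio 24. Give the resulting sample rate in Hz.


Decimation reduces the sample rate:
fs_out = fs_in / M
       = 48000 / 24
       = 2000.0 Hz

2000.0 Hz


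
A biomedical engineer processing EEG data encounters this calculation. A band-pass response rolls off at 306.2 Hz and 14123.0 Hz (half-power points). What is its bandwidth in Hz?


Bandwidth is the difference of -3dB frequencies:
BW = f_high - f_low
   = 14123.0 - 306.2
   = 13816.8 Hz

13816.8 Hz


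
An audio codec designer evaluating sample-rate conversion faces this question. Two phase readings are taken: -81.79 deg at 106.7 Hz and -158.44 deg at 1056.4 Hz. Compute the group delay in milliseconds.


Group delay from phase difference:
tau = -d(phi)/d(omega)
d(phi) = -76.65 deg = -1.337795 rad
d(omega) = 2*pi*(1056.4 - 106.7) = 5967.1411 rad/s
tau = -(-1.337795) / 5967.1411
    = 0.2242 ms

0.2242 ms


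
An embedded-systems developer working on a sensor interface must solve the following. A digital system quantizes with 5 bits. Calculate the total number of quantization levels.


Number of quantization levels = 2^N
= 2^5
= 32

32


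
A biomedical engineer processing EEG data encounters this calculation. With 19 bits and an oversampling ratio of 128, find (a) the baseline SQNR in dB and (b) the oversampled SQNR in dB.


Step 1 — baseline SQNR at Nyquist:
SQNR_base = 6.02*N + 1.76
          = 6.02*19 + 1.76
          = 116.14 dB

Step 2 — oversampling processing gain:
G = 10*log10(OSR) = 10*log10(128) = 21.07 dB

Step 3 — total:
SQNR_total = 116.14 + 21.07 = 137.21 dB

Base SQNR = 116.14 dB; oversampled SQNR = 137.21 dB


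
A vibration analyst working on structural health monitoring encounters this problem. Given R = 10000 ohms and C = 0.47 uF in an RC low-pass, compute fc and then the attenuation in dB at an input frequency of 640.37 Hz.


Step 1 — cutoff frequency:
fc = 1 / (2*pi*R*C)
C = 0.47 uF = 4.7e-07 F
fc = 1 / (2*pi*10000*4.7e-07)
   = 33.8628 Hz

Step 2 — magnitude at f = 640.37 Hz:
|H(f)| = 1 / sqrt(1 + (f/fc)^2)
f/fc = 640.37 / 33.8628 = 18.910722
|H| = 1 / sqrt(1 + 357.615407) = 0.0528063
|H|_dB = 20*log10(0.0528063) = -25.55 dB

fc = 33.8628 Hz; |H(640.37 Hz)| = -25.55 dB


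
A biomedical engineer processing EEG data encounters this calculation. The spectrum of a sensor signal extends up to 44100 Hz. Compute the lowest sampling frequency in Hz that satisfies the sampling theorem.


The Nyquist rate is twice the maximum frequency component.
fs_min = 2 * fmax
      = 2 * 44100
      = 88200 Hz

88200


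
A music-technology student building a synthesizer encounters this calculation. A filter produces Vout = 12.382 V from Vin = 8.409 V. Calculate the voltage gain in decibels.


Voltage gain in dB:
G = 20 * log10(Vout / Vin)
  = 20 * log10(12.382 / 8.409)
  = 20 * log10(1.47247)
  = 20 * 0.168046
  = 3.36 dB

3.36 dB


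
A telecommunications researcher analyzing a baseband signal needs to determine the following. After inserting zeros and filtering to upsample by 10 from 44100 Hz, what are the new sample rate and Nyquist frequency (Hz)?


Step 1 — output sample rate after interpolation by L:
fs_out = L * fs_in = 10 * 44100 = 441000 Hz

Step 2 — Nyquist frequency of the output stream:
f_Nyq = fs_out / 2 = 441000 / 2 = 220500.0 Hz

fs_out = 441000 Hz; f_Nyquist = 220500.0 Hz


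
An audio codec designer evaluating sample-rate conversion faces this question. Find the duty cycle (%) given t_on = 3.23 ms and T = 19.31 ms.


Duty cycle as a percentage:
DC = (t_on / T) * 100
   = (3.23 / 19.31) * 100
   = 0.167271 * 100
   = 16.73 %

16.73 %


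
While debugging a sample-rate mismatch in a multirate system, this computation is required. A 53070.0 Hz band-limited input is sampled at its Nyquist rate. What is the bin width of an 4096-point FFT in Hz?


Step 1 — Nyquist sampling rate:
fs = 2 * fmax = 2 * 53070.0 = 106140.0 Hz

Step 2 — DFT bin spacing:
df = fs / N = 106140.0 / 4096 = 25.9131 Hz

25.9131 Hz


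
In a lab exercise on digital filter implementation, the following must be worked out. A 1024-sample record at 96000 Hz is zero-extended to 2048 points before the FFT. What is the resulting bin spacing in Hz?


Frequency resolution after zero-padding:
N_padded = 1024 * 2 = 2048
df = fs / N_padded
   = 96000 / 2048
   = 46.875 Hz

46.875 Hz


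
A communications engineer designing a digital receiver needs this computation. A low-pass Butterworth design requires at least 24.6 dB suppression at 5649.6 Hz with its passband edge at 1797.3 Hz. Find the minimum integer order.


Butterworth filter order formula:
n = log10(10^(A/10) - 1) / (2 * log10(f_stop/f_pass))
10^(24.6/10) - 1 = 287.4032
f_stop/f_pass = 5649.6 / 1797.3 = 3.1434
n = 2.4714 -> ceil = 3

3


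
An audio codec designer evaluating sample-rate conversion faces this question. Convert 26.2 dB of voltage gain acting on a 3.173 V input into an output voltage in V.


Output voltage from dB gain:
V_out = V_in * 10^(gain_dB / 20)
      = 3.173 * 10^(26.2 / 20)
      = 3.173 * 20.417379
      = 64.7843 V

64.7843 V


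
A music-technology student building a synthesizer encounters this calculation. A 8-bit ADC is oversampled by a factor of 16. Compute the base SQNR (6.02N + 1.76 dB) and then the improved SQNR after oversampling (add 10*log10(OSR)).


Step 1 — baseline SQNR at Nyquist:
SQNR_base = 6.02*N + 1.76
          = 6.02*8 + 1.76
          = 49.92 dB

Step 2 — oversampling processing gain:
G = 10*log10(OSR) = 10*log10(16) = 12.04 dB

Step 3 — total:
SQNR_total = 49.92 + 12.04 = 61.96 dB

Base SQNR = 49.92 dB; oversampled SQNR = 61.96 dB
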